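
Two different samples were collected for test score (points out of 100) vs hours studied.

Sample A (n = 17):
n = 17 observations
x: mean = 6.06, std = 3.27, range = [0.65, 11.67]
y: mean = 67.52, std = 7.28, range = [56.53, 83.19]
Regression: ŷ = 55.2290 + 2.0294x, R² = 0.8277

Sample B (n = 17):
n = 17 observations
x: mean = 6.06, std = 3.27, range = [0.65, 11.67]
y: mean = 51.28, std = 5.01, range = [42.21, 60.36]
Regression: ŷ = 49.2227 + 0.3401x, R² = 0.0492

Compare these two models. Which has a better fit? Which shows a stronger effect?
Model A has the better fit (R² = 0.8277 vs 0.0492). Model A shows the stronger effect (|β₁| = 2.0294 vs 0.3401).

Model Comparison:

Goodness of fit (R²):
- Model A: R² = 0.8277 → 82.77% of variance in test score explained
- Model B: R² = 0.0492 → 4.92% of variance in test score explained
- 0.8277 > 0.0492 → Model A has the better fit

Which has the larger per-hour effect? (|β₁|)
- Model A: β₁ = 2.0294 → predicted test score rises 2.0294 points per additional hour of study time
- Model B: β₁ = 0.3401 → predicted test score rises 0.3401 points per additional hour of study time
- |2.0294| > |0.3401| → Model A shows the stronger marginal effect

Notes:
- R² measures how tightly points cluster around the line; β₁ measures how steep the line is — they answer different questions.
- The two samples could reflect different populations, time periods, or measurement quality.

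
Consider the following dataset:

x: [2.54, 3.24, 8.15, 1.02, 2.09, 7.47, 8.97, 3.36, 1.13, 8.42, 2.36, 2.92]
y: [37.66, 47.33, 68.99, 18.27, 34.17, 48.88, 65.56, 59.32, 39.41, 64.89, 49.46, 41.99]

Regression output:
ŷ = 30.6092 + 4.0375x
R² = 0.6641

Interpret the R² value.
R² = 0.6641 means 66.41% of the variation in y is explained by the linear relationship with x. This indicates a moderate fit.

R² (coefficient of determination) measures the proportion of variance in y explained by the regression model.

Here R² = 0.6641:
- Explained: 66.41% of the variation in y
- Unexplained (residual): 100% − 66.41% = 33.59%
- Rule of thumb (below 0.3 weak; 0.3 to below 0.7 moderate; 0.7 and above strong) → moderate

Note: R² never decreases when predictors are added, so it should not be used alone to compare models of different size.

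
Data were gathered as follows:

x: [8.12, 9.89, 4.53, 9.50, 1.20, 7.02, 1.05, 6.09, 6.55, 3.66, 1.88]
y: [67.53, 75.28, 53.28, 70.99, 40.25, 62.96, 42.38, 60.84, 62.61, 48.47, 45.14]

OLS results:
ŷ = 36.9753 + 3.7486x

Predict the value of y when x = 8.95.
ŷ = 70.5253

x = 8.95 lies inside the observed range [1.05, 9.89], so the fitted equation applies directly:

ŷ = 36.9753 + 3.7486 × 8.95
ŷ = 36.9753 + 33.5500
ŷ = 70.5253

This is the fitted mean response at that x — an individual observation would come with a wider prediction interval.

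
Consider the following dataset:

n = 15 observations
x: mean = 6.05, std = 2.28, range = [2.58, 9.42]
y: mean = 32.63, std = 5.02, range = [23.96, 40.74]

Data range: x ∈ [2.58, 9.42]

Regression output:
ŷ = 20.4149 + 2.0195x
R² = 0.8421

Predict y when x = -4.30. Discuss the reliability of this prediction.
The equation gives ŷ = 11.7311; however x = -4.30 is 6.88 units below the observed range, so this extrapolated value should not be trusted.

Prediction calculation:
ŷ = 20.4149 + 2.0195 × (-4.30)
ŷ = 11.7311

Reliability:
- Data range: x ∈ [2.58, 9.42]
- Prediction point: x = -4.30 is 6.88 units below the observed range → this is EXTRAPOLATION, not interpolation

Why that matters here:
- There are no observations near this x to validate the fitted line there
- R² describes fit only over the sampled x values; it says nothing about behaviour beyond them

A defensible statement: 'if the linear trend continued to x = -4.30, y would be about 11.7311' — the premise is untested.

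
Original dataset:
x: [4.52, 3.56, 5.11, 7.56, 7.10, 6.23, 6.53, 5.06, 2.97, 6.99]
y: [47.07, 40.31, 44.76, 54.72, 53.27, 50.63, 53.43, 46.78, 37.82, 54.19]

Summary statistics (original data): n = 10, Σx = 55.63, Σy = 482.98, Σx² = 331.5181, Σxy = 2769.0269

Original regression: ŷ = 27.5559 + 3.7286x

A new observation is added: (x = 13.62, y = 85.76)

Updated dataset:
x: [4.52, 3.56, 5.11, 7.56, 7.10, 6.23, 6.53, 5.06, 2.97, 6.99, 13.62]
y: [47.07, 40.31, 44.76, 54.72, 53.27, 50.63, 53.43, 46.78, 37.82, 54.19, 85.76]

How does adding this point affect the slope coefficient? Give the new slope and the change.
The slope changes from 3.7286 to 4.3991 (change of +0.6705, or +18.0%).

The new point has HIGH LEVERAGE: x = 13.62 is far from the original mean x̄ = 55.63/10 ≈ 5.56 (original range [2.97, 7.56]).

Step 1: Update the sums with the new point (n goes from 10 to 11)
Σx  = 55.63 + 13.62 = 69.25
Σy  = 482.98 + 85.76 = 568.74
Σx² = 331.5181 + 13.62² = 331.5181 + 185.5044 = 517.0225
Σxy = 2769.0269 + 13.62×85.76 = 2769.0269 + 1168.0512 = 3937.0781

Step 2: Recompute the slope with b₁ = (nΣxy − ΣxΣy) / (nΣx² − (Σx)²)
Numerator   = 11×3937.0781 − 69.25×568.74 = 43307.8591 − 39385.2450 = 3922.6141
Denominator = 11×517.0225 − 69.25² = 5687.2475 − 4795.5625 = 891.6850
b₁(new) = 3922.6141 / 891.6850 = 4.3991

(Same formula on the original sums: (10×2769.0269 − 55.63×482.98) / (10×331.5181 − 55.63²) = 822.0916 / 220.4841 = 3.7286, matching the given fit.)

Step 3: Change in slope
Δβ₁ = 4.3991 − 3.7286 = +0.6705
Relative change = +0.6705 / 3.7286 × 100% = +18.0%
→ the slope increases when the point is added.

Because the point sits above the extension of the original line at a high-leverage x, it tilts the fit up.
In practice: refit with and without it and report both if conclusions differ; investigate whether it comes from the same population as the rest of the sample.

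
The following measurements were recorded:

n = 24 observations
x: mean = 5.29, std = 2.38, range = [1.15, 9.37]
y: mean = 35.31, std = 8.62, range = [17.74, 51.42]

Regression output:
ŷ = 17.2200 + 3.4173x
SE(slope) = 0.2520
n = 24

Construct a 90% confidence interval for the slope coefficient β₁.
The 90% CI for β₁ is (2.9846, 3.8500)

Confidence interval for the slope:

The 90% CI for β₁ is: β̂₁ ± t*(α/2, n-2) × SE(β̂₁)

Step 1: Find critical t-value
- Confidence level = 0.9
- Degrees of freedom = n - 2 = 24 - 2 = 22
- t*(α/2, 22) = 1.7171

Step 2: Calculate margin of error
Margin = 1.7171 × 0.2520 = 0.4327

Step 3: Construct interval
CI = 3.4173 ± 0.4327
CI = (2.9846, 3.8500)

Interpretation: We are 90% confident that the true slope β₁ lies between 2.9846 and 3.8500.
The interval does not include 0, suggesting a significant linear relationship.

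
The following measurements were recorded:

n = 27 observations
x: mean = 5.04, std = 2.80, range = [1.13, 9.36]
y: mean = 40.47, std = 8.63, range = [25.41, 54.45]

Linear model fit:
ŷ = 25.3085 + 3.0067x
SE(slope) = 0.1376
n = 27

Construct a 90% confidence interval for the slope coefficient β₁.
The 90% CI for β₁ is (2.7717, 3.2417)

Confidence interval for the slope:

The 90% CI for β₁ is: β̂₁ ± t*(α/2, n-2) × SE(β̂₁)

Step 1: Find critical t-value
- Confidence level = 0.9
- Degrees of freedom = n - 2 = 27 - 2 = 25
- t*(α/2, 25) = 1.7081

Step 2: Calculate margin of error
Margin = 1.7081 × 0.1376 = 0.2350

Step 3: Construct interval
CI = 3.0067 ± 0.2350
CI = (2.7717, 3.2417)

Interpretation: intervals built this way capture the true β₁ in 90% of repeated samples; here the plausible range for the per-unit effect of x on y is 2.7717 to 3.2417.
Both endpoints are positive, so the data support a genuinely positive slope at this confidence level.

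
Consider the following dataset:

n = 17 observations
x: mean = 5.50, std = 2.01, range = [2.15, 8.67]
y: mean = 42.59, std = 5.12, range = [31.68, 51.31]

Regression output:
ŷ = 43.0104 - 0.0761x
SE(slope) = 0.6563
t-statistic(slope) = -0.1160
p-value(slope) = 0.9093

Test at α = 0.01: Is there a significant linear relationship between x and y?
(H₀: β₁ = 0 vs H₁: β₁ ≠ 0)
Since p-value = 0.9093 ≥ α = 0.01, fail to reject H₀ — the slope is not significantly different from 0.

Hypothesis test for the slope coefficient:

H₀: β₁ = 0 (no linear relationship)
H₁: β₁ ≠ 0 (linear relationship exists)

Test statistic: t = β̂₁ / SE(β̂₁) = -0.0761 / 0.6563 = -0.1160

With df = 15, the two-sided p-value for |t| = 0.1160 is 0.9093.

Decision rule: reject H₀ if p-value < α.
p-value = 0.9093 ≥ α = 0.01 → fail to reject H₀.

There is not sufficient evidence at the 1% significance level to conclude that a linear relationship exists between x and y.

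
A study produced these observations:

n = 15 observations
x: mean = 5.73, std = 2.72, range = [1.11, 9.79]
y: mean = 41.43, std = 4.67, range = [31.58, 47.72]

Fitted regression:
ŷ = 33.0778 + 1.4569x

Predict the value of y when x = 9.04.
ŷ = 46.2482

Plug x = 9.04 into the fitted line:

ŷ = 33.0778 + 1.4569 × 9.04
ŷ = 33.0778 + 13.1704
ŷ = 46.2482

This is the fitted mean response at that x — an individual observation would come with a wider prediction interval.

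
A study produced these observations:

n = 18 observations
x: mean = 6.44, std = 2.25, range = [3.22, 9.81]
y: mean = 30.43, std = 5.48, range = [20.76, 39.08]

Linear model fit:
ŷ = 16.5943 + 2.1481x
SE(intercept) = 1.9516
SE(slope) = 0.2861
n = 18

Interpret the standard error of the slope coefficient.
The slope 2.1481 is pinned down to within about ±0.2861 (one SE) by these data — relative uncertainty 13.3%, i.e. precise.

SE(β̂₁) = s / √Sxx, where s is the residual standard deviation and Sxx = Σ(x − x̄)². It is the yardstick for how far β̂₁ = 2.1481 could plausibly be from the true slope.

Relative precision:
- SE / |β̂₁| = 0.2861 / 2.1481 = 13.3%
- Rule of thumb (under 20%: precise; 20% to under 50%: moderately precise; 50% or more: imprecise) → precise

Link to interval estimation: a confidence interval for β₁ is β̂₁ ± t* × 0.2861, so SE sets the half-width per unit of t*.

What drives SE(β̂₁): wider spread of x values → smaller SE.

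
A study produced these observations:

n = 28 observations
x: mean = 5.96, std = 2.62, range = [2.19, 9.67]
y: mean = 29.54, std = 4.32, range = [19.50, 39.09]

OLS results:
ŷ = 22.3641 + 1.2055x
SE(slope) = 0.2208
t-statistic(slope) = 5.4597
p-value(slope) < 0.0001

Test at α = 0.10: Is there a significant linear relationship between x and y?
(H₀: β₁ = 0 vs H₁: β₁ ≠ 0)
Since p-value < 0.0001 < α = 0.10, reject H₀ — the slope is significantly different from 0.

Hypothesis test for the slope coefficient:

H₀: β₁ = 0 (no linear relationship)
H₁: β₁ ≠ 0 (linear relationship exists)

Test statistic: t = β̂₁ / SE(β̂₁) = 1.2055 / 0.2208 = 5.4597

p < 0.0001: how often a slope estimate this far from 0 (in SE units) would arise by chance if β₁ were truly 0.

Decision rule: reject H₀ if p-value < α.
p-value < 0.0001 < α = 0.10 → reject H₀.

There is sufficient evidence at the 10% significance level to conclude that a linear relationship exists between x and y.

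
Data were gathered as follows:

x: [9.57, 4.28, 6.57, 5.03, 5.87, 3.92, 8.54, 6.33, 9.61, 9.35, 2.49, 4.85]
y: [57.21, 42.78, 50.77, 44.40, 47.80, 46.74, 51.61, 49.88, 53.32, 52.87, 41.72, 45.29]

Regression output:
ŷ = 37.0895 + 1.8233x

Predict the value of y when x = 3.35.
ŷ = 43.1976

x = 3.35 lies inside the observed range [2.49, 9.61], so the fitted equation applies directly:

ŷ = 37.0895 + 1.8233 × 3.35
ŷ = 37.0895 + 6.1081
ŷ = 43.1976

This is the fitted mean response at that x — an individual observation would come with a wider prediction interval.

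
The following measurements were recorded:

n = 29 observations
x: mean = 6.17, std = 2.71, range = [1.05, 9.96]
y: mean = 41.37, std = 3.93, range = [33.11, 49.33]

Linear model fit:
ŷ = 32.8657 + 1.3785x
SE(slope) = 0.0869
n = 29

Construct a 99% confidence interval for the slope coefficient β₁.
The 99% CI for β₁ is (1.1377, 1.6193)

Confidence interval for the slope:

The 99% CI for β₁ is: β̂₁ ± t*(α/2, n-2) × SE(β̂₁)

Step 1: Find critical t-value
- Confidence level = 0.99
- Degrees of freedom = n - 2 = 29 - 2 = 27
- t*(α/2, 27) = 2.7707

Step 2: Calculate margin of error
Margin = 2.7707 × 0.0869 = 0.2408

Step 3: Construct interval
CI = 1.3785 ± 0.2408
CI = (1.1377, 1.6193)

Interpretation: intervals built this way capture the true β₁ in 99% of repeated samples; here the plausible range for the per-unit effect of x on y is 1.1377 to 1.6193.
Since 0 is outside the interval, a two-sided test at α = 0.01 would reject H₀: β₁ = 0.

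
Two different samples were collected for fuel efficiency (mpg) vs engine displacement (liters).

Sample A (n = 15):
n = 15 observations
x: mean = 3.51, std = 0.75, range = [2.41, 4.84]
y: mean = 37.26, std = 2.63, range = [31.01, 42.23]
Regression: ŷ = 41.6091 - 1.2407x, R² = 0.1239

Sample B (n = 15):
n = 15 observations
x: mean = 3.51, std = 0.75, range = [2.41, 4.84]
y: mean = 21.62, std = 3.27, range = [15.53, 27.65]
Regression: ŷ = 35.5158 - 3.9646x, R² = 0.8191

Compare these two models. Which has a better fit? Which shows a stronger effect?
Model B has the better fit (R² = 0.8191 vs 0.1239). Model B shows the stronger effect (|β₁| = 3.9646 vs 1.2407).

Model Comparison:

Fit — compare R²:
- Model A: R² = 0.1239 → 12.39% of variance in fuel efficiency explained
- Model B: R² = 0.8191 → 81.91% of variance in fuel efficiency explained
- 0.8191 > 0.1239 → Model B has the better fit

Which has the larger per-liter effect? (|β₁|)
- Model A: β₁ = -1.2407 → predicted fuel efficiency falls 1.2407 mpg per additional liter of engine displacement
- Model B: β₁ = -3.9646 → predicted fuel efficiency falls 3.9646 mpg per additional liter of engine displacement
- |-1.2407| < |-3.9646| → Model B shows the stronger marginal effect

Notes:
- A steeper slope doesn't make a better model if the scatter around the line is large.
- A better fit (higher R²) doesn't necessarily mean a more important relationship.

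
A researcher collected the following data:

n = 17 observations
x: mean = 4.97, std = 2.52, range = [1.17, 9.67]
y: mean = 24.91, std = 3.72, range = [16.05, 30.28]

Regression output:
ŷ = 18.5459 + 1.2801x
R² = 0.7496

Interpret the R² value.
About 74.96% of the variability in y is accounted for by the regression on x (R² = 0.7496) — a strong linear fit.

R² (coefficient of determination) measures the proportion of variance in y explained by the regression model.

Here R² = 0.7496:
- Explained: 74.96% of the variation in y
- Unexplained (residual): 100% − 74.96% = 25.04%
- Rule of thumb (below 0.3 weak; 0.3 to below 0.7 moderate; 0.7 and above strong) → strong

Note: R² says nothing about causation, and a high R² does not by itself mean the linear form is appropriate — check the residuals.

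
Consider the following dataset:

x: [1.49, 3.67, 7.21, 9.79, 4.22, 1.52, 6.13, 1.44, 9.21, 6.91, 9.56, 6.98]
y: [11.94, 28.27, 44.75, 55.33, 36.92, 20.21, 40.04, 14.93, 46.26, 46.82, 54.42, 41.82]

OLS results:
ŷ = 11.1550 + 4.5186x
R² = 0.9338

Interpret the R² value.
R² = 0.9338 means 93.38% of the variation in y is explained by the linear relationship with x. This indicates a strong fit.

The coefficient of determination R² is the fraction of the total variation in y that the fitted line accounts for.

Here R² = 0.9338:
- Explained: 93.38% of the variation in y
- Unexplained (residual): 100% − 93.38% = 6.62%
- Rule of thumb (below 0.3 weak; 0.3 to below 0.7 moderate; 0.7 and above strong) → strong

Equivalently, for simple linear regression R² = r², so |r| = √0.9338 ≈ 0.9663.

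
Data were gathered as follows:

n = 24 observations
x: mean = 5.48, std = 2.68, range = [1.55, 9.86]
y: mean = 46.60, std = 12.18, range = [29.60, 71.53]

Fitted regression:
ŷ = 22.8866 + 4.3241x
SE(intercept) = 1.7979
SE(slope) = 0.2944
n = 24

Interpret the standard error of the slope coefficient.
SE(slope) = 0.2944 measures the uncertainty in the estimated slope. The coefficient is estimated precisely (SE/|β̂₁| = 6.8%).

SE(β̂₁) = 0.2944 says: if we drew many samples of n = 24 from the same population and refit each time, the fitted slopes would scatter with a standard deviation of roughly 0.2944 around the true β₁.

Relative precision:
- SE / |β̂₁| = 0.2944 / 4.3241 = 6.8%
- Rule of thumb (under 20%: precise; 20% to under 50%: moderately precise; 50% or more: imprecise) → precise

Link to interval estimation: a confidence interval for β₁ is β̂₁ ± t* × 0.2944, so SE sets the half-width per unit of t*.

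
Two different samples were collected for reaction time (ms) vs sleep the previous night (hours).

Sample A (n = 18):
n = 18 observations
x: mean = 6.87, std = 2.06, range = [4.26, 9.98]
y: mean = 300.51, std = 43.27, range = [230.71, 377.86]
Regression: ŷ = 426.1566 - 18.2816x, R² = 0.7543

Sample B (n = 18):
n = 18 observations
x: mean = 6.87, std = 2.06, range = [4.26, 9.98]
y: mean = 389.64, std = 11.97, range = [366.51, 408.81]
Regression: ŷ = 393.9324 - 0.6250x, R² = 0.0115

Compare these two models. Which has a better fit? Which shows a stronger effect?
Model A has the better fit (R² = 0.7543 vs 0.0115). Model A shows the stronger effect (|β₁| = 18.2816 vs 0.6250).

Model Comparison:

Fit — compare R²:
- Model A: R² = 0.7543 → 75.43% of variance in reaction time explained
- Model B: R² = 0.0115 → 1.15% of variance in reaction time explained
- 0.7543 > 0.0115 → Model A has the better fit

Effect size (slope magnitude):
- Model A: β₁ = -18.2816 → predicted reaction time falls 18.2816 ms per additional hour of sleep
- Model B: β₁ = -0.6250 → predicted reaction time falls 0.6250 ms per additional hour of sleep
- |-18.2816| > |-0.6250| → Model A shows the stronger marginal effect

Notes:
- R² measures how tightly points cluster around the line; β₁ measures how steep the line is — they answer different questions.
- The two samples could reflect different populations, time periods, or measurement quality.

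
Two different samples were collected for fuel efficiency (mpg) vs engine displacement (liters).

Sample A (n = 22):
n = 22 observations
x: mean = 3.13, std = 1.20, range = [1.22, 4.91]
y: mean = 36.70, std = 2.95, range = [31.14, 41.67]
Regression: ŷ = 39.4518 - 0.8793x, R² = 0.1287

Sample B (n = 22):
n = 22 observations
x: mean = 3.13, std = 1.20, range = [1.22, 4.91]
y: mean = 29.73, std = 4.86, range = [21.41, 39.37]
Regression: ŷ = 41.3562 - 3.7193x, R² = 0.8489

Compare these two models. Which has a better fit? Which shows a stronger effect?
Model B has the better fit (R² = 0.8489 vs 0.1287). Model B shows the stronger effect (|β₁| = 3.7193 vs 0.8793).

Model Comparison:

Fit — compare R²:
- Model A: R² = 0.1287 → 12.87% of variance in fuel efficiency explained
- Model B: R² = 0.8489 → 84.89% of variance in fuel efficiency explained
- 0.8489 > 0.1287 → Model B has the better fit

Effect size (slope magnitude):
- Model A: β₁ = -0.8793 → predicted fuel efficiency falls 0.8793 mpg per additional liter of engine displacement
- Model B: β₁ = -3.7193 → predicted fuel efficiency falls 3.7193 mpg per additional liter of engine displacement
- |-0.8793| < |-3.7193| → Model B shows the stronger marginal effect

Notes:
- A better fit (higher R²) doesn't necessarily mean a more important relationship.
- A steeper slope doesn't make a better model if the scatter around the line is large.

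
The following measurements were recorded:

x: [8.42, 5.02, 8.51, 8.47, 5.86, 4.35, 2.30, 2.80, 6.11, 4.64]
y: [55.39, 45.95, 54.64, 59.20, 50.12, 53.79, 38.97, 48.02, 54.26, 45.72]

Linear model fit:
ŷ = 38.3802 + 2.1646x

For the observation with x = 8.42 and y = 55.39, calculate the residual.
Residual = -1.2161

The residual is the difference between the actual value and the predicted value:

Residual = y - ŷ

Step 1: Calculate predicted value
ŷ = 38.3802 + 2.1646 × 8.42
ŷ = 56.6061

Step 2: Calculate residual
Residual = 55.39 - 56.6061
Residual = -1.2161

Sign check: y < ŷ, so the point is below the line and the fit overestimates here.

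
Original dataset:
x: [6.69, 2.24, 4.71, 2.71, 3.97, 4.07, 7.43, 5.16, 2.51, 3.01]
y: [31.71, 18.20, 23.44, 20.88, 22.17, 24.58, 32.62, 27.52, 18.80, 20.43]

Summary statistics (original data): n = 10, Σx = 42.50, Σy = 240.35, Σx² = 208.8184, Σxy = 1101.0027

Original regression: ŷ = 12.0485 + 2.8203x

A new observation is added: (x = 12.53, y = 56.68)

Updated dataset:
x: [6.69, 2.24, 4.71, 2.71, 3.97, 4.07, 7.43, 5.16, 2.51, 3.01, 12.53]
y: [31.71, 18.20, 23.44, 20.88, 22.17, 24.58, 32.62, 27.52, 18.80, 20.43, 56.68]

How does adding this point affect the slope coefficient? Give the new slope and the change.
The slope changes from 2.8203 to 3.5931 (change of +0.7728, or +27.4%).

x = 12.53 lies well outside the original x-range [2.24, 7.43] (x̄ ≈ 4.25), so this observation has high leverage and can move the slope substantially.

Step 1: Update the sums with the new point (n goes from 10 to 11)
Σx  = 42.50 + 12.53 = 55.03
Σy  = 240.35 + 56.68 = 297.03
Σx² = 208.8184 + 12.53² = 208.8184 + 157.0009 = 365.8193
Σxy = 1101.0027 + 12.53×56.68 = 1101.0027 + 710.2004 = 1811.2031

Step 2: Recompute the slope with b₁ = (nΣxy − ΣxΣy) / (nΣx² − (Σx)²)
Numerator   = 11×1811.2031 − 55.03×297.03 = 19923.2341 − 16345.5609 = 3577.6732
Denominator = 11×365.8193 − 55.03² = 4024.0123 − 3028.3009 = 995.7114
b₁(new) = 3577.6732 / 995.7114 = 3.5931

(Same formula on the original sums: (10×1101.0027 − 42.50×240.35) / (10×208.8184 − 42.50²) = 795.1520 / 281.9340 = 2.8203, matching the given fit.)

Step 3: Change in slope
Δβ₁ = 3.5931 − 2.8203 = +0.7728
Relative change = +0.7728 / 2.8203 × 100% = +27.4%
→ the slope increases when the point is added.

A high-leverage point only changes the slope if it is off the original line; here y = 56.68 is above the original trend, so the slope increases.
In practice: check such a point for data-entry or measurement error.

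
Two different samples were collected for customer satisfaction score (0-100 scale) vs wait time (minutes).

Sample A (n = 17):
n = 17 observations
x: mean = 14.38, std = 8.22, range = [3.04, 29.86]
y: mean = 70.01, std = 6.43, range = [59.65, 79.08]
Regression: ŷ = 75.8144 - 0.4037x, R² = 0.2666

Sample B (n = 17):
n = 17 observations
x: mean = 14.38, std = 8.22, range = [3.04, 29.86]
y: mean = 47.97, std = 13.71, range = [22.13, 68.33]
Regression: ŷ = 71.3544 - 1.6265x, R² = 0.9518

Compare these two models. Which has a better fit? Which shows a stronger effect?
Model B has the better fit (R² = 0.9518 vs 0.2666). Model B shows the stronger effect (|β₁| = 1.6265 vs 0.4037).

Model Comparison:

Fit — compare R²:
- Model A: R² = 0.2666 → 26.66% of variance in satisfaction score explained
- Model B: R² = 0.9518 → 95.18% of variance in satisfaction score explained
- 0.9518 > 0.2666 → Model B has the better fit

Which has the larger per-minute effect? (|β₁|)
- Model A: β₁ = -0.4037 → predicted satisfaction score falls 0.4037 points per additional minute of wait time
- Model B: β₁ = -1.6265 → predicted satisfaction score falls 1.6265 points per additional minute of wait time
- |-0.4037| < |-1.6265| → Model B shows the stronger marginal effect

Note: R² measures how tightly points cluster around the line; β₁ measures how steep the line is — they answer different questions.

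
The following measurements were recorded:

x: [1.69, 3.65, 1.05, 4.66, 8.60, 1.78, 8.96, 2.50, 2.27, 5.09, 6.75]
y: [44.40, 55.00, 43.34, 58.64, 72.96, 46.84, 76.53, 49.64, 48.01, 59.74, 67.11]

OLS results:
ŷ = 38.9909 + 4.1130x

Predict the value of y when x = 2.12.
ŷ = 47.7105

x = 2.12 lies inside the observed range [1.05, 8.96], so the fitted equation applies directly:

ŷ = 38.9909 + 4.1130 × 2.12
ŷ = 38.9909 + 8.7196
ŷ = 47.7105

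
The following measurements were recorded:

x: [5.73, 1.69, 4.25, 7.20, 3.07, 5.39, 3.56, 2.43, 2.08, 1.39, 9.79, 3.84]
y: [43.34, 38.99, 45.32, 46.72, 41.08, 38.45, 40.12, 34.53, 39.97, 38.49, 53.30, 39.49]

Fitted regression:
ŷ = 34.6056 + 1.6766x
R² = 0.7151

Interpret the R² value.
About 71.51% of the variability in y is accounted for by the regression on x (R² = 0.7151) — a strong linear fit.

R² (coefficient of determination) measures the proportion of variance in y explained by the regression model.

Here R² = 0.7151:
- Explained: 71.51% of the variation in y
- Unexplained (residual): 100% − 71.51% = 28.49%
- Rule of thumb (below 0.3 weak; 0.3 to below 0.7 moderate; 0.7 and above strong) → strong

Calculation: R² = 1 − (SS_res / SS_tot), where SS_res is the sum of squared residuals and SS_tot the total sum of squares.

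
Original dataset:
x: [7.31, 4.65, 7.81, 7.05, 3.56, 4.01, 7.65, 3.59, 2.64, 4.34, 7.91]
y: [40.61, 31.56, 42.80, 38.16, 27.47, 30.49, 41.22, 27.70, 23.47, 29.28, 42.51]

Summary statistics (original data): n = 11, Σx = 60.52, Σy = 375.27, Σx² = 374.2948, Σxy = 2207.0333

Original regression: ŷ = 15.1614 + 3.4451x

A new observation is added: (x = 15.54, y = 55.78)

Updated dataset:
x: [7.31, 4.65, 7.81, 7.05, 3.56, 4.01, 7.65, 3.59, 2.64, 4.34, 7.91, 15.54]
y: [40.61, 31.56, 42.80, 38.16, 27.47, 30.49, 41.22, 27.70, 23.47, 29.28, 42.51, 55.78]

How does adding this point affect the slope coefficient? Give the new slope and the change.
The slope changes from 3.4451 to 2.5560 (change of -0.8891, or -25.8%).

The new point has HIGH LEVERAGE: x = 15.54 is far from the original mean x̄ = 60.52/11 ≈ 5.50 (original range [2.64, 7.91]).

Step 1: Update the sums with the new point (n goes from 11 to 12)
Σx  = 60.52 + 15.54 = 76.06
Σy  = 375.27 + 55.78 = 431.05
Σx² = 374.2948 + 15.54² = 374.2948 + 241.4916 = 615.7864
Σxy = 2207.0333 + 15.54×55.78 = 2207.0333 + 866.8212 = 3073.8545

Step 2: Recompute the slope with b₁ = (nΣxy − ΣxΣy) / (nΣx² − (Σx)²)
Numerator   = 12×3073.8545 − 76.06×431.05 = 36886.2540 − 32785.6630 = 4100.5910
Denominator = 12×615.7864 − 76.06² = 7389.4368 − 5785.1236 = 1604.3132
b₁(new) = 4100.5910 / 1604.3132 = 2.5560

(Same formula on the original sums: (11×2207.0333 − 60.52×375.27) / (11×374.2948 − 60.52²) = 1566.0259 / 454.5724 = 3.4451, matching the given fit.)

Step 3: Change in slope
Δβ₁ = 2.5560 − 3.4451 = -0.8891
Relative change = -0.8891 / 3.4451 × 100% = -25.8%
→ the slope decreases when the point is added.

A high-leverage point only changes the slope if it is off the original line; here y = 55.78 is below the original trend, so the slope decreases.
In practice: check such a point for data-entry or measurement error; examine leverage (hᵢ) and Cook's distance rather than deleting it automatically.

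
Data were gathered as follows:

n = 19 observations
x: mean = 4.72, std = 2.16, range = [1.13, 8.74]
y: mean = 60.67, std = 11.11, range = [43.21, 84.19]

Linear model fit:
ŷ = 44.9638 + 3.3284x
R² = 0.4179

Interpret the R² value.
R² = 0.4179 means 41.79% of the variation in y is explained by the linear relationship with x. This indicates a moderate fit.

R² (coefficient of determination) measures the proportion of variance in y explained by the regression model.

Here R² = 0.4179:
- Explained: 41.79% of the variation in y
- Unexplained (residual): 100% − 41.79% = 58.21%
- Rule of thumb (below 0.3 weak; 0.3 to below 0.7 moderate; 0.7 and above strong) → moderate

Note: R² says nothing about causation, and a high R² does not by itself mean the linear form is appropriate — check the residuals.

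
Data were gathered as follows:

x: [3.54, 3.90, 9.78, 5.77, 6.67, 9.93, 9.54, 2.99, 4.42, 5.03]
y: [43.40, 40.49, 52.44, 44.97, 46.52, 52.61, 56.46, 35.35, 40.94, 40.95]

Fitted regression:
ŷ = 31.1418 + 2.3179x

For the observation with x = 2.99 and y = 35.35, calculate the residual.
Residual = -2.7223

The residual is the difference between the actual value and the predicted value:

Residual = y - ŷ

Step 1: Calculate predicted value
ŷ = 31.1418 + 2.3179 × 2.99
ŷ = 38.0723

Step 2: Calculate residual
Residual = 35.35 - 38.0723
Residual = -2.7223

Sign check: y < ŷ, so the point is below the line and the fit overestimates here.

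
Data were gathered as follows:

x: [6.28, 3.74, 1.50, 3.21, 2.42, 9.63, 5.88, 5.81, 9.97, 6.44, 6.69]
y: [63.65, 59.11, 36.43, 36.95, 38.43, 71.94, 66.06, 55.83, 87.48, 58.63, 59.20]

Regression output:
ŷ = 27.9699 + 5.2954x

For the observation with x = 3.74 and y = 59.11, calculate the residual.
Residual = 11.3353

The residual is the difference between the actual value and the predicted value:

Residual = y - ŷ

Step 1: Calculate predicted value
ŷ = 27.9699 + 5.2954 × 3.74
ŷ = 47.7747

Step 2: Calculate residual
Residual = 59.11 - 47.7747
Residual = 11.3353

The residual is positive, so the observed y = 59.11 sits above the regression line (the line underestimates it by 11.3353).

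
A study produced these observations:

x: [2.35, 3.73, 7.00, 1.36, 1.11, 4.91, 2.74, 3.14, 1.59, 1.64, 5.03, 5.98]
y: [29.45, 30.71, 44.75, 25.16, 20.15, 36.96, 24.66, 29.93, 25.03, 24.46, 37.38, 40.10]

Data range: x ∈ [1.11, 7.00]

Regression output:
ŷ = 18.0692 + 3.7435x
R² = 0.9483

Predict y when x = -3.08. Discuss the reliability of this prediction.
ŷ = 6.5392 (extrapolation — x = -3.08 lies outside [1.11, 7.00], so reliability is low).

Prediction calculation:
ŷ = 18.0692 + 3.7435 × (-3.08)
ŷ = 6.5392

Reliability:
- Data range: x ∈ [1.11, 7.00]
- Prediction point: x = -3.08 is 4.19 units below the observed range → this is EXTRAPOLATION, not interpolation

Why that matters here:
- Real relationships often flatten, saturate, or turn nonlinear at extremes
- R² describes fit only over the sampled x values; it says nothing about behaviour beyond them

Report the number if required, but flag clearly that it is an extrapolation.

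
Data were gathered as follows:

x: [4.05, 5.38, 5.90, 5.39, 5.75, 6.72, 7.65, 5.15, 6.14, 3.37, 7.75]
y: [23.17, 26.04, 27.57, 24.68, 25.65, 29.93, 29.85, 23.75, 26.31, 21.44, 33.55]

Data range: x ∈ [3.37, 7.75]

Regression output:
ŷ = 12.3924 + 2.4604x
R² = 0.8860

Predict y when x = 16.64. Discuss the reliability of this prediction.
ŷ = 53.3335 (extrapolation — x = 16.64 lies outside [3.37, 7.75], so reliability is low).

Prediction calculation:
ŷ = 12.3924 + 2.4604 × 16.64
ŷ = 53.3335

Reliability:
- Data range: x ∈ [3.37, 7.75]
- Prediction point: x = 16.64 is 8.89 units above the observed range → this is EXTRAPOLATION, not interpolation

Why that matters here:
- The linear relationship may not hold outside the observed range
- R² describes fit only over the sampled x values; it says nothing about behaviour beyond them

A defensible statement: 'if the linear trend continued to x = 16.64, y would be about 53.3335' — the premise is untested.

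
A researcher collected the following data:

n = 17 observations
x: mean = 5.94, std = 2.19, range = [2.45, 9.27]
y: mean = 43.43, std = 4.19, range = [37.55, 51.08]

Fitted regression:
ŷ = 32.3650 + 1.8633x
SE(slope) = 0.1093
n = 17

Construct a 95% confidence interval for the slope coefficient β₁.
The 95% CI for β₁ is (1.6303, 2.0963)

Confidence interval for the slope:

The 95% CI for β₁ is: β̂₁ ± t*(α/2, n-2) × SE(β̂₁)

Step 1: Find critical t-value
- Confidence level = 0.95
- Degrees of freedom = n - 2 = 17 - 2 = 15
- t*(α/2, 15) = 2.1314

Step 2: Calculate margin of error
Margin = 2.1314 × 0.1093 = 0.2330

Step 3: Construct interval
CI = 1.8633 ± 0.2330
CI = (1.6303, 2.0963)

Interpretation: intervals built this way capture the true β₁ in 95% of repeated samples; here the plausible range for the per-unit effect of x on y is 1.6303 to 2.0963.
The interval does not include 0, suggesting a significant linear relationship.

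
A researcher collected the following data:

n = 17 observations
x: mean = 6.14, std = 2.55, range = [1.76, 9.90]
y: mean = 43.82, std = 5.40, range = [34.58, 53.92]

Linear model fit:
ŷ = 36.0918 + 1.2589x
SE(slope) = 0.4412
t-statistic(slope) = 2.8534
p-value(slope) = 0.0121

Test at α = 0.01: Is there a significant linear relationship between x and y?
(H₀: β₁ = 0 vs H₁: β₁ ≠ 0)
p-value = 0.0121 ≥ α = 0.01, so we fail to reject H₀. The relationship is not significant.

Hypothesis test for the slope coefficient:

H₀: β₁ = 0 (no linear relationship)
H₁: β₁ ≠ 0 (linear relationship exists)

Test statistic: t = β̂₁ / SE(β̂₁) = 1.2589 / 0.4412 = 2.8534

With df = 15, the two-sided p-value for |t| = 2.8534 is 0.0121.

Decision rule: reject H₀ if p-value < α.
p-value = 0.0121 ≥ α = 0.01 → fail to reject H₀.

There is not sufficient evidence at the 1% significance level to conclude that a linear relationship exists between x and y.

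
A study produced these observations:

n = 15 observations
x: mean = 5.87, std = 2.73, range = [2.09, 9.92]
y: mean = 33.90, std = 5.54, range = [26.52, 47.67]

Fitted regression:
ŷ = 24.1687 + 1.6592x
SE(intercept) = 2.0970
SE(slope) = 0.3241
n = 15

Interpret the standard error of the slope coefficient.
SE(slope) = 0.3241 measures the uncertainty in the estimated slope. The coefficient is estimated precisely (SE/|β̂₁| = 19.5%).

SE(β̂₁) = s / √Sxx, where s is the residual standard deviation and Sxx = Σ(x − x̄)². It is the yardstick for how far β̂₁ = 1.6592 could plausibly be from the true slope.

Relative precision:
- SE / |β̂₁| = 0.3241 / 1.6592 = 19.5%
- Rule of thumb (under 20%: precise; 20% to under 50%: moderately precise; 50% or more: imprecise) → precise

Link to interval estimation: a confidence interval for β₁ is β̂₁ ± t* × 0.3241, so SE sets the half-width per unit of t*.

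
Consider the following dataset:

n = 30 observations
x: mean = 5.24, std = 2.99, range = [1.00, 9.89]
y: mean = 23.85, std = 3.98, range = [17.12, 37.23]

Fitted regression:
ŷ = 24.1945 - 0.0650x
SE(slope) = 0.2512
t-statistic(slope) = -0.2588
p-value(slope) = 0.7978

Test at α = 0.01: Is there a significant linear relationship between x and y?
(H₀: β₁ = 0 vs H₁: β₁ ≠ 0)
Fail to reject H₀: p-value = 0.7978 ≥ α = 0.01. The linear relationship is not significant at the 1% level.

Hypothesis test for the slope coefficient:

H₀: β₁ = 0 (no linear relationship)
H₁: β₁ ≠ 0 (linear relationship exists)

Test statistic: t = β̂₁ / SE(β̂₁) = -0.0650 / 0.2512 = -0.2588

p = 0.7978: how often a slope estimate this far from 0 (in SE units) would arise by chance if β₁ were truly 0.

Decision rule: reject H₀ if p-value < α.
p-value = 0.7978 ≥ α = 0.01 → fail to reject H₀.

Conclusion: the linear association between x and y is not significant at the 1% level.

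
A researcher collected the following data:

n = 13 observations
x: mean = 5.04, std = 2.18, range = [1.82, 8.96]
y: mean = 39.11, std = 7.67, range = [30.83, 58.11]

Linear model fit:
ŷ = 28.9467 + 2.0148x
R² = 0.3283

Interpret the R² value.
About 32.83% of the variability in y is accounted for by the regression on x (R² = 0.3283) — a moderate linear fit.

The coefficient of determination R² is the fraction of the total variation in y that the fitted line accounts for.

Here R² = 0.3283:
- Explained: 32.83% of the variation in y
- Unexplained (residual): 100% − 32.83% = 67.17%
- Rule of thumb (below 0.3 weak; 0.3 to below 0.7 moderate; 0.7 and above strong) → moderate

Equivalently, for simple linear regression R² = r², so |r| = √0.3283 ≈ 0.5730.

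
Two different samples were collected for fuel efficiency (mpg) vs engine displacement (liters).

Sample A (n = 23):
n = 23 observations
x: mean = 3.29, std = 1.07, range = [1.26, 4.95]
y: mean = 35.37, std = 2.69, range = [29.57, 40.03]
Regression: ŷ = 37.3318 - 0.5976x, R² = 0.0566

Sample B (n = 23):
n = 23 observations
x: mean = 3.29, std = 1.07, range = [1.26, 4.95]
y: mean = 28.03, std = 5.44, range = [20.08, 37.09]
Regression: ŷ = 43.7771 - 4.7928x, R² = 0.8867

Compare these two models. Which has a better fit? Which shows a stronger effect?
Model B has the better fit (R² = 0.8867 vs 0.0566). Model B shows the stronger effect (|β₁| = 4.7928 vs 0.5976).

Model Comparison:

Which explains more variance? (R²)
- Model A: R² = 0.0566 → 5.66% of variance in fuel efficiency explained
- Model B: R² = 0.8867 → 88.67% of variance in fuel efficiency explained
- 0.8867 > 0.0566 → Model B has the better fit

Effect size (slope magnitude):
- Model A: β₁ = -0.5976 → predicted fuel efficiency falls 0.5976 mpg per additional liter of engine displacement
- Model B: β₁ = -4.7928 → predicted fuel efficiency falls 4.7928 mpg per additional liter of engine displacement
- |-0.5976| < |-4.7928| → Model B shows the stronger marginal effect

Notes:
- A better fit (higher R²) doesn't necessarily mean a more important relationship.
- The two samples could reflect different populations, time periods, or measurement quality.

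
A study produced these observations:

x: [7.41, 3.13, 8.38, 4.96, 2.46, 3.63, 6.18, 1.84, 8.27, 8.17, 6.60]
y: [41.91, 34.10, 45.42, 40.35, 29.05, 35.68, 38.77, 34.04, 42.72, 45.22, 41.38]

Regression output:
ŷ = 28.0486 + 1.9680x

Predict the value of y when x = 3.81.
ŷ = 35.5467

To predict y for x = 3.81, substitute into the regression equation:

ŷ = 28.0486 + 1.9680 × 3.81
ŷ = 28.0486 + 7.4981
ŷ = 35.5467

This is the fitted mean response at that x — an individual observation would come with a wider prediction interval.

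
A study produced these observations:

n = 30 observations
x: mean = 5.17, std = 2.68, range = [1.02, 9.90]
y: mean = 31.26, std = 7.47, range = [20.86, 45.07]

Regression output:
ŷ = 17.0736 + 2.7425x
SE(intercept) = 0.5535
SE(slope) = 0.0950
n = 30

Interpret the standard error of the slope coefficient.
SE(β̂₁) = 0.0950 is the estimated standard deviation of the slope estimate across repeated samples; relative to β̂₁ = 2.7425 that is 3.5%, a precise estimate.

SE(β̂₁) = s / √Sxx, where s is the residual standard deviation and Sxx = Σ(x − x̄)². It is the yardstick for how far β̂₁ = 2.7425 could plausibly be from the true slope.

Relative precision:
- SE / |β̂₁| = 0.0950 / 2.7425 = 3.5%
- Rule of thumb (under 20%: precise; 20% to under 50%: moderately precise; 50% or more: imprecise) → precise

Link to the t-test: t = β̂₁ / SE(β̂₁) = 2.7425 / 0.0950 = 28.8684, the statistic for H₀: β₁ = 0.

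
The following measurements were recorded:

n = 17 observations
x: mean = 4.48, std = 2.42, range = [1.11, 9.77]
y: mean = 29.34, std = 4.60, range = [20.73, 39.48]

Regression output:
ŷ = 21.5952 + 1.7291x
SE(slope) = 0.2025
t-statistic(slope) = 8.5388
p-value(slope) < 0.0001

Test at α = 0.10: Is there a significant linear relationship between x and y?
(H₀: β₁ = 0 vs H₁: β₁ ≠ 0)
Since p-value < 0.0001 < α = 0.10, reject H₀ — the slope is significantly different from 0.

Hypothesis test for the slope coefficient:

H₀: β₁ = 0 (no linear relationship)
H₁: β₁ ≠ 0 (linear relationship exists)

Test statistic: t = β̂₁ / SE(β̂₁) = 1.7291 / 0.2025 = 8.5388

The p-value (<0.0001) is the probability, under H₀, of a t-statistic at least as extreme as |t| = 8.5388 (two-sided, df = n − 2 = 15).

Decision rule: reject H₀ if p-value < α.
p-value < 0.0001 < α = 0.10 → reject H₀.

Conclusion: the linear association between x and y is significant at the 10% level.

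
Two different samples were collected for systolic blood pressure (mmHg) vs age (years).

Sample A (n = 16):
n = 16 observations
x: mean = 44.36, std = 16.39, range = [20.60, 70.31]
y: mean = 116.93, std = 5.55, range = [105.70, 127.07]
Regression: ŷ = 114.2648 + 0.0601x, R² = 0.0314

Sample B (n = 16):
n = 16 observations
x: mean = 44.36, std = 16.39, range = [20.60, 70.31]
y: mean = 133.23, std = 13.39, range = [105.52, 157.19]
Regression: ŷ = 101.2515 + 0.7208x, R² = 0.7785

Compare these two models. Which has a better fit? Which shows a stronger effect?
Model B has the better fit (R² = 0.7785 vs 0.0314). Model B shows the stronger effect (|β₁| = 0.7208 vs 0.0601).

Model Comparison:

Goodness of fit (R²):
- Model A: R² = 0.0314 → 3.14% of variance in blood pressure explained
- Model B: R² = 0.7785 → 77.85% of variance in blood pressure explained
- 0.7785 > 0.0314 → Model B has the better fit

Which has the larger per-year effect? (|β₁|)
- Model A: β₁ = 0.0601 → predicted blood pressure rises 0.0601 mmHg per additional year of age
- Model B: β₁ = 0.7208 → predicted blood pressure rises 0.7208 mmHg per additional year of age
- |0.0601| < |0.7208| → Model B shows the stronger marginal effect

Note: A better fit (higher R²) doesn't necessarily mean a more important relationship.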